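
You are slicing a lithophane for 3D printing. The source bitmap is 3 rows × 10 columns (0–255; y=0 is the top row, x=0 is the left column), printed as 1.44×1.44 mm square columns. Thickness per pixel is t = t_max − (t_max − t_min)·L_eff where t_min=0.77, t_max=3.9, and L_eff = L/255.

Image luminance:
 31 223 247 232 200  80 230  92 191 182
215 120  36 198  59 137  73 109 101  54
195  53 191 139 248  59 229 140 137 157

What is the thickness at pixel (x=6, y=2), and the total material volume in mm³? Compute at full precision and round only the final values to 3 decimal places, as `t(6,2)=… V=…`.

span = t_max - t_min = 3.9 - 0.77 = 3.130
L(6,2) = 229, L_eff = 229/255 = 0.898039
t(6,2) = 3.9 - 3.130·0.898039 = 1.089
Σt over all 3·10 pixels = 809723/12750 ≈ 63.5076863
V = pitch²·Σt = 1.44²·809723/12750 = 131.690

t(6,2)=1.089 V=131.690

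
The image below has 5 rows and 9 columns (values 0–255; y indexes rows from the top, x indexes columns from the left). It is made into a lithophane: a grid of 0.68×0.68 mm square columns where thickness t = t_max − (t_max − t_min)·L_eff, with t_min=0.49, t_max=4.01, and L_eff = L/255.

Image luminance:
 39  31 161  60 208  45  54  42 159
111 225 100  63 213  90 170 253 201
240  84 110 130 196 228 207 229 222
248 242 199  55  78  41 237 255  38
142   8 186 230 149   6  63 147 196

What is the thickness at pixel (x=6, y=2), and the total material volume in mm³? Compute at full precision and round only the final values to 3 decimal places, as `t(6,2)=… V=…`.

span = t_max - t_min = 4.01 - 0.49 = 3.520
L(6,2) = 207, L_eff = 207/255 = 0.811765
t(6,2) = 4.01 - 3.520·0.811765 = 1.153
Σt over all 5·9 pixels = 2351843/25500 ≈ 92.2291373
V = pitch²·Σt = 0.68²·2351843/25500 = 42.647

t(6,2)=1.153 V=42.647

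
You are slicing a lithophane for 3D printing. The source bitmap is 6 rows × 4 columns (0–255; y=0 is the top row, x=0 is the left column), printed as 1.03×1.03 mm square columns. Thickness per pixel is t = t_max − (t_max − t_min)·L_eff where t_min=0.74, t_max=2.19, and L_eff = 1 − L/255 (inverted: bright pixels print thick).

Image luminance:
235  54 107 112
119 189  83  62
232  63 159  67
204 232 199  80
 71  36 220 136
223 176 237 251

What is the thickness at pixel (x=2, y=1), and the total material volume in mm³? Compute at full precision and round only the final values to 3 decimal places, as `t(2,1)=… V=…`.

span = t_max - t_min = 2.19 - 0.74 = 1.450
L(2,1) = 83, L_eff = 1 - 83/255 = 0.674510 (inverted)
t(2,1) = 2.19 - 1.450·0.674510 = 1.212
Σt over all 6·4 pixels = 193439/5100 ≈ 37.9292157
V = pitch²·Σt = 1.03²·193439/5100 = 40.239

t(2,1)=1.212 V=40.239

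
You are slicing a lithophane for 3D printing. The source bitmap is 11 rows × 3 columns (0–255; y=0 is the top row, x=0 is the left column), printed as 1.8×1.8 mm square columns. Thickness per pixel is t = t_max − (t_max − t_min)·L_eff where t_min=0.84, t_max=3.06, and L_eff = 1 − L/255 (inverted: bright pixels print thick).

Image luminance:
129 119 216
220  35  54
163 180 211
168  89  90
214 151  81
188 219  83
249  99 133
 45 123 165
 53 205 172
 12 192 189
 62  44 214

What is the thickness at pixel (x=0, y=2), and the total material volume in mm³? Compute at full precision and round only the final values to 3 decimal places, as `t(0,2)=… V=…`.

span = t_max - t_min = 3.06 - 0.84 = 2.220
L(0,2) = 163, L_eff = 1 - 163/255 = 0.360784 (inverted)
t(0,2) = 3.06 - 2.220·0.360784 = 2.259
Σt over all 11·3 pixels = 286789/4250 ≈ 67.4797647
V = pitch²·Σt = 1.8²·286789/4250 = 218.634

t(0,2)=2.259 V=218.634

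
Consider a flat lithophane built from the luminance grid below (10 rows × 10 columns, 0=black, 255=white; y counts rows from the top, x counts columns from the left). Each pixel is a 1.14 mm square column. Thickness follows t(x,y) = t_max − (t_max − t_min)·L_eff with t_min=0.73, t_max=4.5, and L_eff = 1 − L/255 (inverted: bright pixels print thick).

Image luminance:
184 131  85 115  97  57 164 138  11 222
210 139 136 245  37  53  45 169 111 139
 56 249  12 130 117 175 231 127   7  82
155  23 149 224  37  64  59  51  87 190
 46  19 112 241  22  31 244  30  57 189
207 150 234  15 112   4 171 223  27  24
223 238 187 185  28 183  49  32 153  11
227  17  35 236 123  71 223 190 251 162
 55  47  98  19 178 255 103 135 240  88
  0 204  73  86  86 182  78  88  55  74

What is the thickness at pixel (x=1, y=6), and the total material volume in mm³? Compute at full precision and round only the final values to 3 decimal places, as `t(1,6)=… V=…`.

t(1,6)=4.249 V=322.342

span = t_max - t_min = 4.5 - 0.73 = 3.770
L(1,6) = 238, L_eff = 1 - 238/255 = 0.066667 (inverted)
t(1,6) = 4.5 - 3.770·0.066667 = 4.249
Σt over all 10·10 pixels = 6324803/25500 ≈ 248.0314902
V = pitch²·Σt = 1.14²·6324803/25500 = 322.342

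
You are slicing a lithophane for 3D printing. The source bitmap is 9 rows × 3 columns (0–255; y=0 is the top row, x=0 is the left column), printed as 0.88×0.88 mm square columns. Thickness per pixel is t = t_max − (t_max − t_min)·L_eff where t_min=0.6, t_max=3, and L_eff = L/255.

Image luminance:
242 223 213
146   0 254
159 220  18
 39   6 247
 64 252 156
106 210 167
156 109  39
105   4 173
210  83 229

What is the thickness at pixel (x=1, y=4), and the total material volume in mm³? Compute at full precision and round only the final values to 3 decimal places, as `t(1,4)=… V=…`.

span = t_max - t_min = 3 - 0.6 = 2.400
L(1,4) = 252, L_eff = 252/255 = 0.988235
t(1,4) = 3 - 2.400·0.988235 = 0.628
Σt over all 9·3 pixels = 3821/85 ≈ 44.9529412
V = pitch²·Σt = 0.88²·3821/85 = 34.812

t(1,4)=0.628 V=34.812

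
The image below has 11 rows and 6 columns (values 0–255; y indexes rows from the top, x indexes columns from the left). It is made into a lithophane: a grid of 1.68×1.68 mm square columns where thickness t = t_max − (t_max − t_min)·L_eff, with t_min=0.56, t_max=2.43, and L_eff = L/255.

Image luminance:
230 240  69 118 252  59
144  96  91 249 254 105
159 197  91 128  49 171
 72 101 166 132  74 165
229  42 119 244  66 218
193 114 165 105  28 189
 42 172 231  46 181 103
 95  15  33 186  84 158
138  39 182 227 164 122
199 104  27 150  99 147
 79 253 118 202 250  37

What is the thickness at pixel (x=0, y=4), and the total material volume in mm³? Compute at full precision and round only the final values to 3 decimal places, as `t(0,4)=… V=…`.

t(0,4)=0.751 V=266.233

span = t_max - t_min = 2.43 - 0.56 = 1.870
L(0,4) = 229, L_eff = 229/255 = 0.898039
t(0,4) = 2.43 - 1.870·0.898039 = 0.751
Σt over all 11·6 pixels = 141493/1500 ≈ 94.3286667
V = pitch²·Σt = 1.68²·141493/1500 = 266.233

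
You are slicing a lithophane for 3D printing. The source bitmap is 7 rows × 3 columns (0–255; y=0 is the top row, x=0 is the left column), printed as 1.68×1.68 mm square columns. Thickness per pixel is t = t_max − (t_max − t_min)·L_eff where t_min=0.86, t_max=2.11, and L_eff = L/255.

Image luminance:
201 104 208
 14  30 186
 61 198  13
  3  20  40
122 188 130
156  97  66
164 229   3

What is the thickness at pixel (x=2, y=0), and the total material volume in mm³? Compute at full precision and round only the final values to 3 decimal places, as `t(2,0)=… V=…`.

span = t_max - t_min = 2.11 - 0.86 = 1.250
L(2,0) = 208, L_eff = 208/255 = 0.815686
t(2,0) = 2.11 - 1.250·0.815686 = 1.090
Σt over all 7·3 pixels = 42539/1275 ≈ 33.3639216
V = pitch²·Σt = 1.68²·42539/1275 = 94.166

t(2,0)=1.090 V=94.166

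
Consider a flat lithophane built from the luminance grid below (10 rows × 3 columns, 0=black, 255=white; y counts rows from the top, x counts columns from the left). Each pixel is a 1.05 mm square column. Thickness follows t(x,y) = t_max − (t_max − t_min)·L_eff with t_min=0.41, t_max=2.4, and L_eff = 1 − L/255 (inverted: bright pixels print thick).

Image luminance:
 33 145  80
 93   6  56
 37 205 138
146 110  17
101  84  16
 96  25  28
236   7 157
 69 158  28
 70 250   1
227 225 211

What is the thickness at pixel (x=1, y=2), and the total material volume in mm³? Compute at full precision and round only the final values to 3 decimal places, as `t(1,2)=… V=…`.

span = t_max - t_min = 2.4 - 0.41 = 1.990
L(1,2) = 205, L_eff = 1 - 205/255 = 0.196078 (inverted)
t(1,2) = 2.4 - 1.990·0.196078 = 2.010
Σt over all 10·3 pixels = 184319/5100 ≈ 36.1409804
V = pitch²·Σt = 1.05²·184319/5100 = 39.845

t(1,2)=2.010 V=39.845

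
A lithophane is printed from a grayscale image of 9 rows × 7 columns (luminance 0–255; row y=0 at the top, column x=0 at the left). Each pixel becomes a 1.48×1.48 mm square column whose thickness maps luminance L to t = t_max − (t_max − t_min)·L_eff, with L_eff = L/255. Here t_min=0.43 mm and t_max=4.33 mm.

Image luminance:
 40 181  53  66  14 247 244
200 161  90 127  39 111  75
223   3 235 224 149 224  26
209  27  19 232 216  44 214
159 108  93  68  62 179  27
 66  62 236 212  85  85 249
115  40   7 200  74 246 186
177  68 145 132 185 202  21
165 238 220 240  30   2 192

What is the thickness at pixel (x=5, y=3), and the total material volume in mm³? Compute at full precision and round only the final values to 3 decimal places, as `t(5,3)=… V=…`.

span = t_max - t_min = 4.33 - 0.43 = 3.900
L(5,3) = 44, L_eff = 44/255 = 0.172549
t(5,3) = 4.33 - 3.900·0.172549 = 3.657
Σt over all 9·7 pixels = 248749/1700 ≈ 146.3229412
V = pitch²·Σt = 1.48²·248749/1700 = 320.506

t(5,3)=3.657 V=320.506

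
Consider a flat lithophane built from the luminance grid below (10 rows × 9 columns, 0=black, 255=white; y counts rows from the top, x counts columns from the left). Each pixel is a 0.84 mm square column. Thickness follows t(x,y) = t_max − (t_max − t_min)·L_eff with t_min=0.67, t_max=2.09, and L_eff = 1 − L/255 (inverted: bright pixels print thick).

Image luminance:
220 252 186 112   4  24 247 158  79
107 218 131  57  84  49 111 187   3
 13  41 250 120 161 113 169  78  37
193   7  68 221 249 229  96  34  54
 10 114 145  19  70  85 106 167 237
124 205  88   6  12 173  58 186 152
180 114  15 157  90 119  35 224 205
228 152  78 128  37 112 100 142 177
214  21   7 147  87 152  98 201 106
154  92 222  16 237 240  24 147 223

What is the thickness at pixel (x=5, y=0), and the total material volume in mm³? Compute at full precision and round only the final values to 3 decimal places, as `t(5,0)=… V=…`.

span = t_max - t_min = 2.09 - 0.67 = 1.420
L(5,0) = 24, L_eff = 1 - 24/255 = 0.905882 (inverted)
t(5,0) = 2.09 - 1.420·0.905882 = 0.804
Σt over all 10·9 pixels = 61993/510 ≈ 121.5549020
V = pitch²·Σt = 0.84²·61993/510 = 85.769

t(5,0)=0.804 V=85.769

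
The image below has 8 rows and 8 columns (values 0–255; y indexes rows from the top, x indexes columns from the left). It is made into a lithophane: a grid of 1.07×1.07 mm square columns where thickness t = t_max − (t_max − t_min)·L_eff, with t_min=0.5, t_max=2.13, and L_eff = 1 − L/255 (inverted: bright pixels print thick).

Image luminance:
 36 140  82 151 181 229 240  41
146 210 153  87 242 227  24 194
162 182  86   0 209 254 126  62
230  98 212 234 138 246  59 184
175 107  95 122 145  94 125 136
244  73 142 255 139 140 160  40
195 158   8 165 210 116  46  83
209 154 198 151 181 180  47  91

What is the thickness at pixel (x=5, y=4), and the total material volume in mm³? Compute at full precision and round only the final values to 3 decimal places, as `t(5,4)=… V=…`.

span = t_max - t_min = 2.13 - 0.5 = 1.630
L(5,4) = 94, L_eff = 1 - 94/255 = 0.631373 (inverted)
t(5,4) = 2.13 - 1.630·0.631373 = 1.101
Σt over all 8·8 pixels = 774529/8500 ≈ 91.1210588
V = pitch²·Σt = 1.07²·774529/8500 = 104.325

t(5,4)=1.101 V=104.325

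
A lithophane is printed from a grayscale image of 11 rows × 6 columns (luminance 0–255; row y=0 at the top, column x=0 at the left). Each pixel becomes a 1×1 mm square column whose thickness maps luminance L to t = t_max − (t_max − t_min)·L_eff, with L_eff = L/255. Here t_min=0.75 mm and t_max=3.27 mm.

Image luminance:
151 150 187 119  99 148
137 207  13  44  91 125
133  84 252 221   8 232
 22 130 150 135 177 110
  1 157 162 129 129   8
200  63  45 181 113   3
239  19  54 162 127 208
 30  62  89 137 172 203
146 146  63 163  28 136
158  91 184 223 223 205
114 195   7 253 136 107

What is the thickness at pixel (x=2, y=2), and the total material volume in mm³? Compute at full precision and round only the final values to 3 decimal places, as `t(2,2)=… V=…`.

t(2,2)=0.780 V=132.848

span = t_max - t_min = 3.27 - 0.75 = 2.520
L(2,2) = 252, L_eff = 252/255 = 0.988235
t(2,2) = 3.27 - 2.520·0.988235 = 0.780
Σt over all 11·6 pixels = 564603/4250 ≈ 132.8477647
V = pitch²·Σt = 1²·564603/4250 = 132.848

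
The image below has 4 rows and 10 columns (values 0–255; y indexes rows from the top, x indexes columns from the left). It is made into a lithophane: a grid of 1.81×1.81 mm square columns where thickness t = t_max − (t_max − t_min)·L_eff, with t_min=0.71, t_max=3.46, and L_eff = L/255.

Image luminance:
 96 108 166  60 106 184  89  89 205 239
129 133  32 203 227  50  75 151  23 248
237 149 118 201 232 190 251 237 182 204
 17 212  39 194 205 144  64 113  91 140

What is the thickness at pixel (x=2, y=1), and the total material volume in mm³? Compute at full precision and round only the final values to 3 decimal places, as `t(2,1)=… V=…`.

t(2,1)=3.115 V=247.329

span = t_max - t_min = 3.46 - 0.71 = 2.750
L(2,1) = 32, L_eff = 32/255 = 0.125490
t(2,1) = 3.46 - 2.750·0.125490 = 3.115
Σt over all 4·10 pixels = 15401/204 ≈ 75.4950980
V = pitch²·Σt = 1.81²·15401/204 = 247.329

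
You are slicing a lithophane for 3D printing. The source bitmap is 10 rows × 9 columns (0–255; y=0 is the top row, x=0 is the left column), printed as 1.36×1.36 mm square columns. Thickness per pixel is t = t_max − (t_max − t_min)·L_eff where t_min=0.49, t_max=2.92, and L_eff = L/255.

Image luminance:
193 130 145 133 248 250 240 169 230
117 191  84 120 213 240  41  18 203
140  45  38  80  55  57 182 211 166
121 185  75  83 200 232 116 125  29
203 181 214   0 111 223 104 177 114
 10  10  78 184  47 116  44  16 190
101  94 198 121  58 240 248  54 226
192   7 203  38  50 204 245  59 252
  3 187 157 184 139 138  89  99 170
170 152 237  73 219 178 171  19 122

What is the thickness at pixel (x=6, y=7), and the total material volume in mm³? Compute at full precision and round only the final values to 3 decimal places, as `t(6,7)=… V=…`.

t(6,7)=0.585 V=270.620

span = t_max - t_min = 2.92 - 0.49 = 2.430
L(6,7) = 245, L_eff = 245/255 = 0.960784
t(6,7) = 2.92 - 2.430·0.960784 = 0.585
Σt over all 10·9 pixels = 310914/2125 ≈ 146.3124706
V = pitch²·Σt = 1.36²·310914/2125 = 270.620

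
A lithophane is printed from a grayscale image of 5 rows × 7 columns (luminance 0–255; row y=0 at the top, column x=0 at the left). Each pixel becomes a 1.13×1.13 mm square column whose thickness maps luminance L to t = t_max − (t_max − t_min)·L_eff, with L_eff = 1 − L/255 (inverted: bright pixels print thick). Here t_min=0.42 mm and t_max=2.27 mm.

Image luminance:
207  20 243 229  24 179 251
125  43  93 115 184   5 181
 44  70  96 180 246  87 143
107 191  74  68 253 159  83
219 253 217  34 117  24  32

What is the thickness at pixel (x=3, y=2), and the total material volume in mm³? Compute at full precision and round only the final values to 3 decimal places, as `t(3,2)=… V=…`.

t(3,2)=1.726 V=61.347

span = t_max - t_min = 2.27 - 0.42 = 1.850
L(3,2) = 180, L_eff = 1 - 180/255 = 0.294118 (inverted)
t(3,2) = 2.27 - 1.850·0.294118 = 1.726
Σt over all 5·7 pixels = 40837/850 ≈ 48.0435294
V = pitch²·Σt = 1.13²·40837/850 = 61.347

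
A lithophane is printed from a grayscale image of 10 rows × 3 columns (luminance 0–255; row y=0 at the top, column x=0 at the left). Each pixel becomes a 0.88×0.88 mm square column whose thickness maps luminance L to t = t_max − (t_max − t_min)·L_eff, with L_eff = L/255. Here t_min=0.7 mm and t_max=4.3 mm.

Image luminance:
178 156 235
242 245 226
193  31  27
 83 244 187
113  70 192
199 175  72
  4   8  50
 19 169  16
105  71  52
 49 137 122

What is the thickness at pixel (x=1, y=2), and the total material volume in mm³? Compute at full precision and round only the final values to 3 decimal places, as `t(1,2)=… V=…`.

span = t_max - t_min = 4.3 - 0.7 = 3.600
L(1,2) = 31, L_eff = 31/255 = 0.121569
t(1,2) = 4.3 - 3.600·0.121569 = 3.862
Σt over all 10·3 pixels = 6561/85 ≈ 77.1882353
V = pitch²·Σt = 0.88²·6561/85 = 59.775

t(1,2)=3.862 V=59.775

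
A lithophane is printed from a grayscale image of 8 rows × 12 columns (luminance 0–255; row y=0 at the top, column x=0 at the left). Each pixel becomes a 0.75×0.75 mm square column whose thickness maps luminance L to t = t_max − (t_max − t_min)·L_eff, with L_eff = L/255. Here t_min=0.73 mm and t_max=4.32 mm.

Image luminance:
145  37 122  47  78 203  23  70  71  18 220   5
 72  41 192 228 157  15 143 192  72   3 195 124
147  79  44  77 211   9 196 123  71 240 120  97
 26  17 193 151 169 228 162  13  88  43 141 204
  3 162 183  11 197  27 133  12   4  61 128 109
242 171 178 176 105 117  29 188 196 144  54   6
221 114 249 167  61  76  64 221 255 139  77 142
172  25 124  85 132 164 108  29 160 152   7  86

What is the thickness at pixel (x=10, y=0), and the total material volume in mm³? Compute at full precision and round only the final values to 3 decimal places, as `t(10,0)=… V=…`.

t(10,0)=1.223 V=146.265

span = t_max - t_min = 4.32 - 0.73 = 3.590
L(10,0) = 220, L_eff = 220/255 = 0.862745
t(10,0) = 4.32 - 3.590·0.862745 = 1.223
Σt over all 8·12 pixels = 1657667/6375 ≈ 260.0261961
V = pitch²·Σt = 0.75²·1657667/6375 = 146.265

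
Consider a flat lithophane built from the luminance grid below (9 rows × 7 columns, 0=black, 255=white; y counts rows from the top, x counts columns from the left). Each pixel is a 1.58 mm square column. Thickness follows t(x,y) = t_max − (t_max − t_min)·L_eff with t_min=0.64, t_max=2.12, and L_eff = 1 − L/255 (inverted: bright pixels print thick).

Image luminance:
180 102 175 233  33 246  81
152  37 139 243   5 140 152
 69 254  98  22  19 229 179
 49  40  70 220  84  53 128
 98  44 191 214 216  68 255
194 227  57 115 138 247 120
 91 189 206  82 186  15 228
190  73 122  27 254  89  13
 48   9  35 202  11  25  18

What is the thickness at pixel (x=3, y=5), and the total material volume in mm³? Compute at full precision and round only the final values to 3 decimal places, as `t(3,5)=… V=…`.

t(3,5)=1.307 V=212.640

span = t_max - t_min = 2.12 - 0.64 = 1.480
L(3,5) = 115, L_eff = 1 - 115/255 = 0.549020 (inverted)
t(3,5) = 2.12 - 1.480·0.549020 = 1.307
Σt over all 9·7 pixels = 543013/6375 ≈ 85.1785098
V = pitch²·Σt = 1.58²·543013/6375 = 212.640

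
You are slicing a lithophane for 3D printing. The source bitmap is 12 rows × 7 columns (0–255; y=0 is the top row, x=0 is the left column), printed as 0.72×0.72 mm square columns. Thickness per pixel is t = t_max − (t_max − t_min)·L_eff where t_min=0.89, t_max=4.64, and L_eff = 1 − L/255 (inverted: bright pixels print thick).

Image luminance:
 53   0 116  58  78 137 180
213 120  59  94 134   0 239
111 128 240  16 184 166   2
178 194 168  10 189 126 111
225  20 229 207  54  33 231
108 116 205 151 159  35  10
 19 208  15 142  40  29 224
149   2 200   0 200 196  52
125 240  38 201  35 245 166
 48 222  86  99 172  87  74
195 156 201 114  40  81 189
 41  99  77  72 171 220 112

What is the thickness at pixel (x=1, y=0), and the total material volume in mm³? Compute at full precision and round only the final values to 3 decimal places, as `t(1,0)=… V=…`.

span = t_max - t_min = 4.64 - 0.89 = 3.750
L(1,0) = 0, L_eff = 1 - 0/255 = 1.000000 (inverted)
t(1,0) = 4.64 - 3.750·1.000000 = 0.890
Σt over all 12·7 pixels = 381317/1700 ≈ 224.3041176
V = pitch²·Σt = 0.72²·381317/1700 = 116.279

t(1,0)=0.890 V=116.279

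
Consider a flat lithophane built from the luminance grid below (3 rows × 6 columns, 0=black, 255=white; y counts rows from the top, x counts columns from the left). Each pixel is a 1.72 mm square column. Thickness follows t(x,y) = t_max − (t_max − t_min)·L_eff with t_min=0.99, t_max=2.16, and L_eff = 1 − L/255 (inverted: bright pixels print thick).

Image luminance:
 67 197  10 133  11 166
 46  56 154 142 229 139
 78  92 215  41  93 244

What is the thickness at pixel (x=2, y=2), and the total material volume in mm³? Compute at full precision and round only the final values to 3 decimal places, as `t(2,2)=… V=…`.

t(2,2)=1.976 V=81.400

span = t_max - t_min = 2.16 - 0.99 = 1.170
L(2,2) = 215, L_eff = 1 - 215/255 = 0.156863 (inverted)
t(2,2) = 2.16 - 1.170·0.156863 = 1.976
Σt over all 3·6 pixels = 233877/8500 ≈ 27.5149412
V = pitch²·Σt = 1.72²·233877/8500 = 81.400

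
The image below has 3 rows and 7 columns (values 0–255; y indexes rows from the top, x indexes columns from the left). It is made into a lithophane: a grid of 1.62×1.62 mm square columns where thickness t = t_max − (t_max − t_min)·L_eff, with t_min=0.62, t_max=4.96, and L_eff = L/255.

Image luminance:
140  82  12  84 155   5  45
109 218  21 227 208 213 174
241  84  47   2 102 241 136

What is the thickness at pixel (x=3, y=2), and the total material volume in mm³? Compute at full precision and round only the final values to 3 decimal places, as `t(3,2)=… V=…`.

span = t_max - t_min = 4.96 - 0.62 = 4.340
L(3,2) = 2, L_eff = 2/255 = 0.007843
t(3,2) = 4.96 - 4.340·0.007843 = 4.926
Σt over all 3·7 pixels = 387779/6375 ≈ 60.8280784
V = pitch²·Σt = 1.62²·387779/6375 = 159.637

t(3,2)=4.926 V=159.637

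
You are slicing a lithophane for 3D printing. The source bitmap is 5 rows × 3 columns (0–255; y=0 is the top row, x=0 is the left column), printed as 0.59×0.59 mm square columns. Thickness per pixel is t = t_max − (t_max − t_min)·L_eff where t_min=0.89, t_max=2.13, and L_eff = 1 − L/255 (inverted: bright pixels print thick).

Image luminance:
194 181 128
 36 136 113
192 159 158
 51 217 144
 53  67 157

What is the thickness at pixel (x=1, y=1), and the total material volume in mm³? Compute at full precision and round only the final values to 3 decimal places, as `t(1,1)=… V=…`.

span = t_max - t_min = 2.13 - 0.89 = 1.240
L(1,1) = 136, L_eff = 1 - 136/255 = 0.466667 (inverted)
t(1,1) = 2.13 - 1.240·0.466667 = 1.551
Σt over all 5·3 pixels = 195563/8500 ≈ 23.0074118
V = pitch²·Σt = 0.59²·195563/8500 = 8.009

t(1,1)=1.551 V=8.009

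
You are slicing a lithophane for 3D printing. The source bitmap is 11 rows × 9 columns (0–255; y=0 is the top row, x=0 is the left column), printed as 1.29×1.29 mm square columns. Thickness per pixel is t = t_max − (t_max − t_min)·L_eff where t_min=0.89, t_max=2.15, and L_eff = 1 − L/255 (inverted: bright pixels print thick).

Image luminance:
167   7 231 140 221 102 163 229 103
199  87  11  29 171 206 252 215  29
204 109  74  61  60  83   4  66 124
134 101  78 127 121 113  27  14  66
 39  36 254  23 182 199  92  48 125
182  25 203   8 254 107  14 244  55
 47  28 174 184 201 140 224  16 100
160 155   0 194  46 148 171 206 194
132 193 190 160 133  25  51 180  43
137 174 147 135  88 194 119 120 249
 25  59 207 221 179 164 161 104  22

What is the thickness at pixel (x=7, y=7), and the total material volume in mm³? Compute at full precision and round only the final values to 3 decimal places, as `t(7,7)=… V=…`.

t(7,7)=1.908 V=247.088

span = t_max - t_min = 2.15 - 0.89 = 1.260
L(7,7) = 206, L_eff = 1 - 206/255 = 0.192157 (inverted)
t(7,7) = 2.15 - 1.260·0.192157 = 1.908
Σt over all 11·9 pixels = 1262091/8500 ≈ 148.4812941
V = pitch²·Σt = 1.29²·1262091/8500 = 247.088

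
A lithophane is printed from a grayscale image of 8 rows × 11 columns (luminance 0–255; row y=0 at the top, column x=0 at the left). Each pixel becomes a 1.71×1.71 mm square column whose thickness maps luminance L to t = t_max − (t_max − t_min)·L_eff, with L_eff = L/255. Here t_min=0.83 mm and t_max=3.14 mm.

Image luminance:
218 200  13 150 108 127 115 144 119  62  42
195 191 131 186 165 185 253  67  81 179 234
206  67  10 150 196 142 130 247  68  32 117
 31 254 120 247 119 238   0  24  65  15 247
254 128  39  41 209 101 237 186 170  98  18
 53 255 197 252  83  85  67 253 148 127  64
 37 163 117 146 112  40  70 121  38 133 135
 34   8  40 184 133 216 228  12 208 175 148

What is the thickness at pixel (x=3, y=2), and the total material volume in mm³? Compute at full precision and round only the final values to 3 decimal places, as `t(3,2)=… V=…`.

t(3,2)=1.781 V=504.610

span = t_max - t_min = 3.14 - 0.83 = 2.310
L(3,2) = 150, L_eff = 150/255 = 0.588235
t(3,2) = 3.14 - 2.310·0.588235 = 1.781
Σt over all 8·11 pixels = 1466839/8500 ≈ 172.5692941
V = pitch²·Σt = 1.71²·1466839/8500 = 504.610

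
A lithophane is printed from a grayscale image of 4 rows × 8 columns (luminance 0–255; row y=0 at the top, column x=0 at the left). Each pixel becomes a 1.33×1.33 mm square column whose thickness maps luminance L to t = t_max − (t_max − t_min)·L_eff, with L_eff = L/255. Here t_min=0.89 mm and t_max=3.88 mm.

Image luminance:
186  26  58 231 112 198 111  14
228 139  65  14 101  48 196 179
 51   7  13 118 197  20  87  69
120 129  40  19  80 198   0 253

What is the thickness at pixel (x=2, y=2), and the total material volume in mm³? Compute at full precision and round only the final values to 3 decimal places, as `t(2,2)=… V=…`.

span = t_max - t_min = 3.88 - 0.89 = 2.990
L(2,2) = 13, L_eff = 13/255 = 0.050980
t(2,2) = 3.88 - 2.990·0.050980 = 3.728
Σt over all 4·8 pixels = 2177287/25500 ≈ 85.3838039
V = pitch²·Σt = 1.33²·2177287/25500 = 151.035

t(2,2)=3.728 V=151.035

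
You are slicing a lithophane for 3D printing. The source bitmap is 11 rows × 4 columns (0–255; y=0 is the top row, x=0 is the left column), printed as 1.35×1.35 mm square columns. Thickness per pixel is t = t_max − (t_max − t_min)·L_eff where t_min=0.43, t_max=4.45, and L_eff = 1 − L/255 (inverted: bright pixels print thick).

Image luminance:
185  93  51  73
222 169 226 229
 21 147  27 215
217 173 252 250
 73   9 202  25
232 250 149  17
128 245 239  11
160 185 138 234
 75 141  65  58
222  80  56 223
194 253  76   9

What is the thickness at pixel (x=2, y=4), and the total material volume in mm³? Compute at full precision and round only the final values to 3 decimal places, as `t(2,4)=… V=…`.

span = t_max - t_min = 4.45 - 0.43 = 4.020
L(2,4) = 202, L_eff = 1 - 202/255 = 0.207843 (inverted)
t(2,4) = 4.45 - 4.020·0.207843 = 3.614
Σt over all 11·4 pixels = 502443/4250 ≈ 118.2218824
V = pitch²·Σt = 1.35²·502443/4250 = 215.459

t(2,4)=3.614 V=215.459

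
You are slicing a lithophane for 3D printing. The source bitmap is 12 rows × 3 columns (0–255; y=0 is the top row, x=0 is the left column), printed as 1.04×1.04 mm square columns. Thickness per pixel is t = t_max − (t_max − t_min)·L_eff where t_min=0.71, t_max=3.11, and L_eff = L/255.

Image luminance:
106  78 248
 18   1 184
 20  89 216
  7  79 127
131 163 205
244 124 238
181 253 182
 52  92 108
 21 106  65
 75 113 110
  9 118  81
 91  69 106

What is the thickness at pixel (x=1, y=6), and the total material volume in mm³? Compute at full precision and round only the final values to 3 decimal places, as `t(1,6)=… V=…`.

span = t_max - t_min = 3.11 - 0.71 = 2.400
L(1,6) = 253, L_eff = 253/255 = 0.992157
t(1,6) = 3.11 - 2.400·0.992157 = 0.729
Σt over all 12·3 pixels = 31143/425 ≈ 73.2776471
V = pitch²·Σt = 1.04²·31143/425 = 79.257

t(1,6)=0.729 V=79.257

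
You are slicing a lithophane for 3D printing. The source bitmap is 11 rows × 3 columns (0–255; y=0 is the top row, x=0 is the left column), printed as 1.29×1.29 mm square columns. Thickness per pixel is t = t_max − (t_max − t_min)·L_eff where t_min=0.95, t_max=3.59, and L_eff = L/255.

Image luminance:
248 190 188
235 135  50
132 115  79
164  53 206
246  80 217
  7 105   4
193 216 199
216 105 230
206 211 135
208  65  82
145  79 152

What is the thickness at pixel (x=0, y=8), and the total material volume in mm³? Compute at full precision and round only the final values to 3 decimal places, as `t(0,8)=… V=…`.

t(0,8)=1.457 V=112.796

span = t_max - t_min = 3.59 - 0.95 = 2.640
L(0,8) = 206, L_eff = 206/255 = 0.807843
t(0,8) = 3.59 - 2.640·0.807843 = 1.457
Σt over all 11·3 pixels = 67.782
V = pitch²·Σt = 1.29²·67.782 = 112.796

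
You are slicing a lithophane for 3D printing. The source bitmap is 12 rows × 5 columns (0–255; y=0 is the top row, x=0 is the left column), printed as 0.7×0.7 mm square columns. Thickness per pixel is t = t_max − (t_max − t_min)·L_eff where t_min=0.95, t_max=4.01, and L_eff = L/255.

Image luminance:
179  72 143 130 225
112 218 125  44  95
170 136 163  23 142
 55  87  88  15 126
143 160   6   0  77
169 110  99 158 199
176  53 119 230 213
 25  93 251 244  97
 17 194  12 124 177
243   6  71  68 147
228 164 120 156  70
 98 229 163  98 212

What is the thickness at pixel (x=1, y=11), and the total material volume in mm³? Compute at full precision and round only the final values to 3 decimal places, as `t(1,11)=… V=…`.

t(1,11)=1.262 V=73.400

span = t_max - t_min = 4.01 - 0.95 = 3.060
L(1,11) = 229, L_eff = 229/255 = 0.898039
t(1,11) = 4.01 - 3.060·0.898039 = 1.262
Σt over all 12·5 pixels = 149.796
V = pitch²·Σt = 0.7²·149.796 = 73.400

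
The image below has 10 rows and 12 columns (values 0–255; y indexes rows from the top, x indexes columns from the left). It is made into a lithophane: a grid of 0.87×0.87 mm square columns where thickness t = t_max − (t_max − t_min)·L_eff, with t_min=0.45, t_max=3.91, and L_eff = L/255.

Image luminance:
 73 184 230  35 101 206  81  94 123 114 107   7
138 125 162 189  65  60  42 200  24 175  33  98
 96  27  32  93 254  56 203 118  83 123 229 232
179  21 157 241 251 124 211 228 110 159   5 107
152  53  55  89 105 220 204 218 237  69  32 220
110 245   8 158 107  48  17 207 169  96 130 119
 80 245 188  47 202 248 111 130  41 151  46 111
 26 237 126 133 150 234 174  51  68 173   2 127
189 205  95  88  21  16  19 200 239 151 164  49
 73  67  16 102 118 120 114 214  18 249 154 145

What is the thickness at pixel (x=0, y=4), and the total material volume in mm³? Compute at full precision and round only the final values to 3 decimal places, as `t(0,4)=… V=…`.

t(0,4)=1.848 V=201.086

span = t_max - t_min = 3.91 - 0.45 = 3.460
L(0,4) = 152, L_eff = 152/255 = 0.596078
t(0,4) = 3.91 - 3.460·0.596078 = 1.848
Σt over all 10·12 pixels = 22582/85 ≈ 265.6705882
V = pitch²·Σt = 0.87²·22582/85 = 201.086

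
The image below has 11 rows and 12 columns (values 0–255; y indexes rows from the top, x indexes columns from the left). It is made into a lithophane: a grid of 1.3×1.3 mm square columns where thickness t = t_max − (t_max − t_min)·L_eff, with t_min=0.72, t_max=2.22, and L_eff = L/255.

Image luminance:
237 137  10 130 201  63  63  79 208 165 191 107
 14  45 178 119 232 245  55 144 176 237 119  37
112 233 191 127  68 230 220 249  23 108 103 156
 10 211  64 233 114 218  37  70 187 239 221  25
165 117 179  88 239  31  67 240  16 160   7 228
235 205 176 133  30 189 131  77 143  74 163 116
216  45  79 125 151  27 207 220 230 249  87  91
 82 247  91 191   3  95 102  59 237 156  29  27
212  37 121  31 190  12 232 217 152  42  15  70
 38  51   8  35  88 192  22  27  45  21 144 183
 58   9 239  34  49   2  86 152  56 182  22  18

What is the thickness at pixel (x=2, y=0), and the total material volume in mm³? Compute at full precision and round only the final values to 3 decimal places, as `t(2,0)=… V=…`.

span = t_max - t_min = 2.22 - 0.72 = 1.500
L(2,0) = 10, L_eff = 10/255 = 0.039216
t(2,0) = 2.22 - 1.500·0.039216 = 2.161
Σt over all 11·12 pixels = 84572/425 ≈ 198.9929412
V = pitch²·Σt = 1.3²·84572/425 = 336.298

t(2,0)=2.161 V=336.298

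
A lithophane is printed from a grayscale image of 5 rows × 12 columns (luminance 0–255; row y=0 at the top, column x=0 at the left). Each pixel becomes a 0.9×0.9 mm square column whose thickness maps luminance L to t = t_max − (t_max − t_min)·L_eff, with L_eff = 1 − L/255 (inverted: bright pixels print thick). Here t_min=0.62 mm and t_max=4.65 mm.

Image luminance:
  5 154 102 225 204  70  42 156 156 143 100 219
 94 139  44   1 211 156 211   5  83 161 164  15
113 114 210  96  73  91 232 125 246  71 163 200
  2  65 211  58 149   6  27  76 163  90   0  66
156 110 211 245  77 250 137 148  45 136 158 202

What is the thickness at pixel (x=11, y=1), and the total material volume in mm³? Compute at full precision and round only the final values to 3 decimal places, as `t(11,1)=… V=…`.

span = t_max - t_min = 4.65 - 0.62 = 4.030
L(11,1) = 15, L_eff = 1 - 15/255 = 0.941176 (inverted)
t(11,1) = 4.65 - 4.030·0.941176 = 0.857
Σt over all 5·12 pixels = 1961773/12750 ≈ 153.8645490
V = pitch²·Σt = 0.9²·1961773/12750 = 124.630

t(11,1)=0.857 V=124.630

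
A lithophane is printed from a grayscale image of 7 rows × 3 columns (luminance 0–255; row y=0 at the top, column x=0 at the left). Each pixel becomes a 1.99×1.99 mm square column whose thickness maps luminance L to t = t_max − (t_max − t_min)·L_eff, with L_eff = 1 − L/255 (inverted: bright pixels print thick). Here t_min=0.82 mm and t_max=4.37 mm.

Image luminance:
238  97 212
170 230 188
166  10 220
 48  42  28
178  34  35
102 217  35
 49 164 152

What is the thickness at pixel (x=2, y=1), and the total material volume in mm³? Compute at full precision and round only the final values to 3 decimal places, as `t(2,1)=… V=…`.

span = t_max - t_min = 4.37 - 0.82 = 3.550
L(2,1) = 188, L_eff = 1 - 188/255 = 0.262745 (inverted)
t(2,1) = 4.37 - 3.550·0.262745 = 3.437
Σt over all 7·3 pixels = 273487/5100 ≈ 53.6249020
V = pitch²·Σt = 1.99²·273487/5100 = 212.360

t(2,1)=3.437 V=212.360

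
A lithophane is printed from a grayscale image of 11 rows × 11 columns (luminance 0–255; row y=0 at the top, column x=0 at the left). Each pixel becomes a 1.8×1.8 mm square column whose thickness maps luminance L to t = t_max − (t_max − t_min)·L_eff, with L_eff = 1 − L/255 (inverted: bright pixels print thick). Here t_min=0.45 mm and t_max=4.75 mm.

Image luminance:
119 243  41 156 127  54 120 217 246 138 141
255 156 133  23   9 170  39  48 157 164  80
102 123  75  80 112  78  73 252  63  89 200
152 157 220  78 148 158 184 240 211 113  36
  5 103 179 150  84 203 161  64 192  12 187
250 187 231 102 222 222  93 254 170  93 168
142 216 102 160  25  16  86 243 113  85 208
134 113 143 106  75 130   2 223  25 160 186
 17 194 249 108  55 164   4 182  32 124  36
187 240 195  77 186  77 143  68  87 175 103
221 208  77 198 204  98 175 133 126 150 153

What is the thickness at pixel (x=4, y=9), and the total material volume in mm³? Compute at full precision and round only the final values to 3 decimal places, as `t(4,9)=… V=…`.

span = t_max - t_min = 4.75 - 0.45 = 4.300
L(4,9) = 186, L_eff = 1 - 186/255 = 0.270588 (inverted)
t(4,9) = 4.75 - 4.300·0.270588 = 3.586
Σt over all 11·11 pixels = 558427/1700 ≈ 328.4864706
V = pitch²·Σt = 1.8²·558427/1700 = 1064.296

t(4,9)=3.586 V=1064.296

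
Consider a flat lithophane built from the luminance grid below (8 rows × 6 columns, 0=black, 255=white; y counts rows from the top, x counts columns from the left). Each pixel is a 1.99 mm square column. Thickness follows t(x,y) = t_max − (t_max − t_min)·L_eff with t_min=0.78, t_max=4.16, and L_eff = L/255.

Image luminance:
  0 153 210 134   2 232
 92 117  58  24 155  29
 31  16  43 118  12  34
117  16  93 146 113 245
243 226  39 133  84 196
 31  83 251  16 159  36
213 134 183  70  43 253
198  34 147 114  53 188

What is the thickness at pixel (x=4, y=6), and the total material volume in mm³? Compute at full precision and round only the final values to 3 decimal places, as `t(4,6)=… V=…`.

span = t_max - t_min = 4.16 - 0.78 = 3.380
L(4,6) = 43, L_eff = 43/255 = 0.168627
t(4,6) = 4.16 - 3.380·0.168627 = 3.590
Σt over all 8·6 pixels = 1647347/12750 ≈ 129.2036863
V = pitch²·Σt = 1.99²·1647347/12750 = 511.660

t(4,6)=3.590 V=511.660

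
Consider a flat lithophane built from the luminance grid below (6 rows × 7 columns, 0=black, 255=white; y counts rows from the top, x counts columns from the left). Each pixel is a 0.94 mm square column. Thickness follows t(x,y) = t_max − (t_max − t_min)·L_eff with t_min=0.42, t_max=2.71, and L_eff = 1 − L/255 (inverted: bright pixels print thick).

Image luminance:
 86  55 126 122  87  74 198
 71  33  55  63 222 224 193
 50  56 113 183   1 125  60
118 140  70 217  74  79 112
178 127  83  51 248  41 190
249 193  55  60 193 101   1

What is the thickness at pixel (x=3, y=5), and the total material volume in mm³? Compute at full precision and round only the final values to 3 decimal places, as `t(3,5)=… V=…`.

t(3,5)=0.959 V=53.493

span = t_max - t_min = 2.71 - 0.42 = 2.290
L(3,5) = 60, L_eff = 1 - 60/255 = 0.764706 (inverted)
t(3,5) = 2.71 - 2.290·0.764706 = 0.959
Σt over all 6·7 pixels = 90809/1500 ≈ 60.5393333
V = pitch²·Σt = 0.94²·90809/1500 = 53.493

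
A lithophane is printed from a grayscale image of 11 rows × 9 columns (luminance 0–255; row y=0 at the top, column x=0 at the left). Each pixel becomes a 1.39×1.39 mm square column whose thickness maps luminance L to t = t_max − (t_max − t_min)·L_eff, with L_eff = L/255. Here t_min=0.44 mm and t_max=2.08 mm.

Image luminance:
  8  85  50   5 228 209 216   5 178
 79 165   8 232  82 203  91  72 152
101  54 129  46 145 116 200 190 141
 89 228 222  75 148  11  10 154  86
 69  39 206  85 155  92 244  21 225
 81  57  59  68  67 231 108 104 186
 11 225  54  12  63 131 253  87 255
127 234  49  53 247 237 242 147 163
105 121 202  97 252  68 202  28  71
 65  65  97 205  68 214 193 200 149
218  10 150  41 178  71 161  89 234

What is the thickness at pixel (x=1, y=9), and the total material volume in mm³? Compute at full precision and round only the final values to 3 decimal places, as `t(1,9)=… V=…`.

t(1,9)=1.662 V=243.104

span = t_max - t_min = 2.08 - 0.44 = 1.640
L(1,9) = 65, L_eff = 65/255 = 0.254902
t(1,9) = 2.08 - 1.640·0.254902 = 1.662
Σt over all 11·9 pixels = 802126/6375 ≈ 125.8236863
V = pitch²·Σt = 1.39²·802126/6375 = 243.104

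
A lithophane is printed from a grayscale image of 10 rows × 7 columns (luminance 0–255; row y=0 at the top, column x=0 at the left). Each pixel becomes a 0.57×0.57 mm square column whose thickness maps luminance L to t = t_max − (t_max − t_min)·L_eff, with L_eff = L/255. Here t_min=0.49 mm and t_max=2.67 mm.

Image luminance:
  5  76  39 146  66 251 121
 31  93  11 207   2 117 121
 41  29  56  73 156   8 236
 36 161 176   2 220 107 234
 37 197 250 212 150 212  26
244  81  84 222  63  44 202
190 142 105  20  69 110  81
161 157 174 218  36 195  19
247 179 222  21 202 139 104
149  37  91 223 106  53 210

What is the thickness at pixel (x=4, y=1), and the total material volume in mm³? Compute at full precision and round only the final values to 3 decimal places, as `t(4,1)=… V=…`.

t(4,1)=2.653 V=37.101

span = t_max - t_min = 2.67 - 0.49 = 2.180
L(4,1) = 2, L_eff = 2/255 = 0.007843
t(4,1) = 2.67 - 2.180·0.007843 = 2.653
Σt over all 10·7 pixels = 48531/425 ≈ 114.1905882
V = pitch²·Σt = 0.57²·48531/425 = 37.101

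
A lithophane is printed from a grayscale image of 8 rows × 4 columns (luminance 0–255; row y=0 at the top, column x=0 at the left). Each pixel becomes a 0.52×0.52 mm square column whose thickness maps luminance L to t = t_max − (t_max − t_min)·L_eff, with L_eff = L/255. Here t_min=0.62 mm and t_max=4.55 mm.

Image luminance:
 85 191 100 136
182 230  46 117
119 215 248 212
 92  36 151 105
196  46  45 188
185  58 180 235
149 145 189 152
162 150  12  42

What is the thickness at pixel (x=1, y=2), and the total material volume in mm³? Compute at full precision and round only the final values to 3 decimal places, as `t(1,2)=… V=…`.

span = t_max - t_min = 4.55 - 0.62 = 3.930
L(1,2) = 215, L_eff = 215/255 = 0.843137
t(1,2) = 4.55 - 3.930·0.843137 = 1.236
Σt over all 8·4 pixels = 661331/8500 ≈ 77.8036471
V = pitch²·Σt = 0.52²·661331/8500 = 21.038

t(1,2)=1.236 V=21.038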